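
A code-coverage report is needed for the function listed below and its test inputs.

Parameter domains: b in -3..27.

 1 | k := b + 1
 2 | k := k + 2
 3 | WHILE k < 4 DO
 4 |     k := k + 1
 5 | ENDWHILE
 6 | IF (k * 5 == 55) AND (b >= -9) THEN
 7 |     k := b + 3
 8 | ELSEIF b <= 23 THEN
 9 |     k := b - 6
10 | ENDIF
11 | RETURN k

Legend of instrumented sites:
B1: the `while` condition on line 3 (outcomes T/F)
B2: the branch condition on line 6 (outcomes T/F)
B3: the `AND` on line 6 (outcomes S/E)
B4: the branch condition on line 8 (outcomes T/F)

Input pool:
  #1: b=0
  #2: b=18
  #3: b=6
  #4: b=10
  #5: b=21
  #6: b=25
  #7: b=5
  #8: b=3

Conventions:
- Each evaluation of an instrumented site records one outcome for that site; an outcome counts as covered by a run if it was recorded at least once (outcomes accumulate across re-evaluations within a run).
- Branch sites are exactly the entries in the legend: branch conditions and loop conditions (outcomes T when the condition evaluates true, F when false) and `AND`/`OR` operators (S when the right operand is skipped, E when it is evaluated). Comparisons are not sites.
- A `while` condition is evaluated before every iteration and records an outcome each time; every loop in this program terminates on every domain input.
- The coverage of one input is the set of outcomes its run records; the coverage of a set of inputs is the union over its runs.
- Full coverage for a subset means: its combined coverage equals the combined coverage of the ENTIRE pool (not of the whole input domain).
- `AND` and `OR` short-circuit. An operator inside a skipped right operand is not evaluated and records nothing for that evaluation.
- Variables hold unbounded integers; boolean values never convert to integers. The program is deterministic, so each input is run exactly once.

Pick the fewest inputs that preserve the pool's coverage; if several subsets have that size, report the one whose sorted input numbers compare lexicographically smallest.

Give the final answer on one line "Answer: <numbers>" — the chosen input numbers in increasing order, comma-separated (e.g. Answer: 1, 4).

input #1 (b=0): covers B1=T, B1=F, B2=F, B3=S, B4=T
input #2 (b=18): covers B1=F, B2=F, B3=S, B4=T
input #3 (b=6): covers B1=F, B2=F, B3=S, B4=T
input #4 (b=10): covers B1=F, B2=F, B3=S, B4=T
input #5 (b=21): covers B1=F, B2=F, B3=S, B4=T
input #6 (b=25): covers B1=F, B2=F, B3=S, B4=F
input #7 (b=5): covers B1=F, B2=F, B3=S, B4=T
input #8 (b=3): covers B1=F, B2=F, B3=S, B4=T
the full pool covers 6 outcomes: B1=T, B1=F, B2=F, B3=S, B4=T, B4=F
every size-1 subset falls short of the 6 outcomes (best: 5/6)
at size 2, {1, 6} reaches all 6 outcomes; every lexicographically earlier size-2 subset fails

Answer: 1, 6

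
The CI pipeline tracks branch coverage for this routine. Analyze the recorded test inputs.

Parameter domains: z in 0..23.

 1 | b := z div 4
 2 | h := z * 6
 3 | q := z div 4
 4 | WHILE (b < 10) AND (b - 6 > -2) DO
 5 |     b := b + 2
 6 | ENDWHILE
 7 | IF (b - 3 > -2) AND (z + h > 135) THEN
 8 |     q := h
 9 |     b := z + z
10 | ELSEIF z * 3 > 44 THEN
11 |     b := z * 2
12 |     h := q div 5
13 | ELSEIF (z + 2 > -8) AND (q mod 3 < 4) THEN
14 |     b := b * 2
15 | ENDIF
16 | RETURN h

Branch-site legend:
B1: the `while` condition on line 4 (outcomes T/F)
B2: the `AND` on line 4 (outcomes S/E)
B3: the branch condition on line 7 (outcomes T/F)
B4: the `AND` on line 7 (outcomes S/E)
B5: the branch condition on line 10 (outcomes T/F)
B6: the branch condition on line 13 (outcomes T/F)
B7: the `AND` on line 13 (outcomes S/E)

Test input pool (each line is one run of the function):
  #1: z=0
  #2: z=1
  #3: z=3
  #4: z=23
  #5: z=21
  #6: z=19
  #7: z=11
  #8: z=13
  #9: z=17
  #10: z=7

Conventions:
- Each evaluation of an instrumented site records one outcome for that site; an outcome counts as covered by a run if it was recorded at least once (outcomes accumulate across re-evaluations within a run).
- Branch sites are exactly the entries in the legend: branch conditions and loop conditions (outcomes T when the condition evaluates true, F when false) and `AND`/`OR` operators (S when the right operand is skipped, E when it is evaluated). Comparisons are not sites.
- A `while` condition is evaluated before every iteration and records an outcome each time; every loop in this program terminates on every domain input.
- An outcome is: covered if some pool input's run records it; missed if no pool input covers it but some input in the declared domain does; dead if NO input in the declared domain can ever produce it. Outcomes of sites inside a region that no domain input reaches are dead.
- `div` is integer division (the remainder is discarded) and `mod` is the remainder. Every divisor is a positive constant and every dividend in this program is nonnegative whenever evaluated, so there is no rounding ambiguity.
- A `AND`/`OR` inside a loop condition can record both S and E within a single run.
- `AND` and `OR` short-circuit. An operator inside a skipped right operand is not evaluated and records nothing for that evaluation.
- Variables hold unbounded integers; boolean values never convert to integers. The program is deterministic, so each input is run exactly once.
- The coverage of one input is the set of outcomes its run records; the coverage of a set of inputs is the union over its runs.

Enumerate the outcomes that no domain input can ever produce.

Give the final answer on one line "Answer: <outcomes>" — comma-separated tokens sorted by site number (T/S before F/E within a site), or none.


checking every outcome against all 24 domain inputs:
  B6=F: zero occurrences over every domain input -> dead
  B7=S: zero occurrences over every domain input -> dead
  reachable outcomes have witnesses, e.g. B1=T (e.g. z=20), B1=F (e.g. z=0), B2=S (e.g. z=20), B2=E (e.g. z=0)
Answer: B6=F, B7=S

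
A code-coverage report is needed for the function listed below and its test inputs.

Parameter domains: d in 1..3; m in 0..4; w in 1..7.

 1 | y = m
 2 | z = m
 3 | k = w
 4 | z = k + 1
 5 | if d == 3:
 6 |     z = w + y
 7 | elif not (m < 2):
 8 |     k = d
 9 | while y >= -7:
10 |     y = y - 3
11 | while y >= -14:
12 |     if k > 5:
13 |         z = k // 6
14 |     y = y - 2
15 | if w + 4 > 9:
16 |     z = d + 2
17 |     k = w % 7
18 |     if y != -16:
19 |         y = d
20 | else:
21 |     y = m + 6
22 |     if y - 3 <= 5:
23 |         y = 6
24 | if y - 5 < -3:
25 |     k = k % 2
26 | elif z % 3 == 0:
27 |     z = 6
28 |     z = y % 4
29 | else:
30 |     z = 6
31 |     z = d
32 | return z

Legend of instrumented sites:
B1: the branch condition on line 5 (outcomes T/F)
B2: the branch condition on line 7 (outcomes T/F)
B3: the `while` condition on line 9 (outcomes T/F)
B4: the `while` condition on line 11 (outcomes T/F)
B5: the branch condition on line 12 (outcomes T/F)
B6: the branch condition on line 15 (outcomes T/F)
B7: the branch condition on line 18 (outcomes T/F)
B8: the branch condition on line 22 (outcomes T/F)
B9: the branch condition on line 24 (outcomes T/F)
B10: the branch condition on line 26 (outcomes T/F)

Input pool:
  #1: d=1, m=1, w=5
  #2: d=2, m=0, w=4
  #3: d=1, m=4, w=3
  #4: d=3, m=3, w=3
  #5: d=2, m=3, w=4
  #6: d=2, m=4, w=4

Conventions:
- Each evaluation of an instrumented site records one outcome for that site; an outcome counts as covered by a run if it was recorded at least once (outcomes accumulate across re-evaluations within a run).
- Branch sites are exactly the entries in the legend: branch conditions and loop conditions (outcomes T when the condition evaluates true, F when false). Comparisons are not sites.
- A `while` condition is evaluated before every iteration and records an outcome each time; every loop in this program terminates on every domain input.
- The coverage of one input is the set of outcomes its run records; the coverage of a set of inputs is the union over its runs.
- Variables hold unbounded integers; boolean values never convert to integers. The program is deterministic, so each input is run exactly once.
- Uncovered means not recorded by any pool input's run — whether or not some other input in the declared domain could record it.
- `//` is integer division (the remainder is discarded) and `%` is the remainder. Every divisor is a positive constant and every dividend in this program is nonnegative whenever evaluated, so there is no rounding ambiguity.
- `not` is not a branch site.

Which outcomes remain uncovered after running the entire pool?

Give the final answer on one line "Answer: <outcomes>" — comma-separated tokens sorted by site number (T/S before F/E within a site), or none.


input #1, d=1, m=1, w=5: events B1->F, B2->F, B3->T, B3->T, B3->T, B3->F, B4->T, B5->F, B4->T, B5->F, B4->T, B5->F, B4->T, B5->F, ...; outcomes B1=F, B2=F, B3=T, B3=F, B4=T, B4=F, B5=F, B6=F, B8=T, B9=F, B10=T
input #2, d=2, m=0, w=4: events B1->F, B2->F, B3->T, B3->T, B3->T, B3->F, B4->T, B5->F, B4->T, B5->F, B4->T, B5->F, B4->F, B6->F, ...; outcomes B1=F, B2=F, B3=T, B3=F, B4=T, B4=F, B5=F, B6=F, B8=T, B9=F, B10=F
input #3, d=1, m=4, w=3: events B1->F, B2->T, B3->T, B3->T, B3->T, B3->T, B3->F, B4->T, B5->F, B4->T, B5->F, B4->T, B5->F, B4->T, ...; outcomes B1=F, B2=T, B3=T, B3=F, B4=T, B4=F, B5=F, B6=F, B8=F, B9=F, B10=F
input #4, d=3, m=3, w=3: events B1->T, B3->T, B3->T, B3->T, B3->T, B3->F, B4->T, B5->F, B4->T, B5->F, B4->T, B5->F, B4->F, B6->F, ...; outcomes B1=T, B3=T, B3=F, B4=T, B4=F, B5=F, B6=F, B8=F, B9=F, B10=T
input #5, d=2, m=3, w=4: events B1->F, B2->T, B3->T, B3->T, B3->T, B3->T, B3->F, B4->T, B5->F, B4->T, B5->F, B4->T, B5->F, B4->F, ...; outcomes B1=F, B2=T, B3=T, B3=F, B4=T, B4=F, B5=F, B6=F, B8=F, B9=F, B10=F
input #6, d=2, m=4, w=4: events B1->F, B2->T, B3->T, B3->T, B3->T, B3->T, B3->F, B4->T, B5->F, B4->T, B5->F, B4->T, B5->F, B4->T, ...; outcomes B1=F, B2=T, B3=T, B3=F, B4=T, B4=F, B5=F, B6=F, B8=F, B9=F, B10=F
union over the pool: B1=T, B1=F, B2=T, B2=F, B3=T, B3=F, B4=T, B4=F, B5=F, B6=F, B8=T, B8=F, B9=F, B10=T, B10=F
uncovered (5 of 20): B5=T, B6=T, B7=T, B7=F, B9=T
Answer: B5=T, B6=T, B7=T, B7=F, B9=T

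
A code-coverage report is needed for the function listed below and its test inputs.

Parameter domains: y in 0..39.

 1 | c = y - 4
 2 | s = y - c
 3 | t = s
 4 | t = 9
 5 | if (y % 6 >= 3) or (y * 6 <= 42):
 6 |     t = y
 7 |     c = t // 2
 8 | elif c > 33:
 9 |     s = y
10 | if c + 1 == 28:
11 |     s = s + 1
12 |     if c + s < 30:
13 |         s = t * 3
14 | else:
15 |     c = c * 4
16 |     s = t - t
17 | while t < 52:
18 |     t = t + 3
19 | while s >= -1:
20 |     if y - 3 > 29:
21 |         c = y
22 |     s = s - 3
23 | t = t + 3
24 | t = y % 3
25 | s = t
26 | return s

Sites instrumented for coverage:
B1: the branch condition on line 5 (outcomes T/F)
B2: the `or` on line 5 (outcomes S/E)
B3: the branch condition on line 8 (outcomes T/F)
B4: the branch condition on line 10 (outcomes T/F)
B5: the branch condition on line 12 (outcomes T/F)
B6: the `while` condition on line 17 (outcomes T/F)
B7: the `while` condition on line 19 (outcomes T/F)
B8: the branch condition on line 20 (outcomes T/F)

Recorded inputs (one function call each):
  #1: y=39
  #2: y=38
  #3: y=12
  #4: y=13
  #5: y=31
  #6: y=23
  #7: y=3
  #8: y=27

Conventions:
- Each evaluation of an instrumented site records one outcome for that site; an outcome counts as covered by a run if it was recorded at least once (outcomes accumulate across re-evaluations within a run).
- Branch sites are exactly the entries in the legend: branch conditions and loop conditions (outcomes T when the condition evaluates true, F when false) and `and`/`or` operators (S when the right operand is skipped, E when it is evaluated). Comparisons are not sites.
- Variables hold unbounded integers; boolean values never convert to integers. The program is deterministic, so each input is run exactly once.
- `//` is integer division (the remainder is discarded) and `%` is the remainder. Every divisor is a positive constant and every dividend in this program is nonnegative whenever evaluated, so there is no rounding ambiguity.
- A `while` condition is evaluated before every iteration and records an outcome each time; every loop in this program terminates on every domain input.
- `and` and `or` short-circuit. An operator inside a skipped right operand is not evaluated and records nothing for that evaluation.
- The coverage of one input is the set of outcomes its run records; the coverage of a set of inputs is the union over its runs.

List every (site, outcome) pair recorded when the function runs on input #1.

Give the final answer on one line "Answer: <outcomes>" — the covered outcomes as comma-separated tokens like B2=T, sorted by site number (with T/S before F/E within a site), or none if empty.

Running input #1 (y=39), event by event:
  B2->S, B1->T, B4->F, B6->T, B6->T, B6->T, B6->T, B6->T, B6->F, B7->T
  B8->T, B7->F
collecting distinct outcomes: B1=T, B2=S, B4=F, B6=T, B6=F, B7=T, B7=F, B8=T

Answer: B1=T, B2=S, B4=F, B6=T, B6=F, B7=T, B7=F, B8=T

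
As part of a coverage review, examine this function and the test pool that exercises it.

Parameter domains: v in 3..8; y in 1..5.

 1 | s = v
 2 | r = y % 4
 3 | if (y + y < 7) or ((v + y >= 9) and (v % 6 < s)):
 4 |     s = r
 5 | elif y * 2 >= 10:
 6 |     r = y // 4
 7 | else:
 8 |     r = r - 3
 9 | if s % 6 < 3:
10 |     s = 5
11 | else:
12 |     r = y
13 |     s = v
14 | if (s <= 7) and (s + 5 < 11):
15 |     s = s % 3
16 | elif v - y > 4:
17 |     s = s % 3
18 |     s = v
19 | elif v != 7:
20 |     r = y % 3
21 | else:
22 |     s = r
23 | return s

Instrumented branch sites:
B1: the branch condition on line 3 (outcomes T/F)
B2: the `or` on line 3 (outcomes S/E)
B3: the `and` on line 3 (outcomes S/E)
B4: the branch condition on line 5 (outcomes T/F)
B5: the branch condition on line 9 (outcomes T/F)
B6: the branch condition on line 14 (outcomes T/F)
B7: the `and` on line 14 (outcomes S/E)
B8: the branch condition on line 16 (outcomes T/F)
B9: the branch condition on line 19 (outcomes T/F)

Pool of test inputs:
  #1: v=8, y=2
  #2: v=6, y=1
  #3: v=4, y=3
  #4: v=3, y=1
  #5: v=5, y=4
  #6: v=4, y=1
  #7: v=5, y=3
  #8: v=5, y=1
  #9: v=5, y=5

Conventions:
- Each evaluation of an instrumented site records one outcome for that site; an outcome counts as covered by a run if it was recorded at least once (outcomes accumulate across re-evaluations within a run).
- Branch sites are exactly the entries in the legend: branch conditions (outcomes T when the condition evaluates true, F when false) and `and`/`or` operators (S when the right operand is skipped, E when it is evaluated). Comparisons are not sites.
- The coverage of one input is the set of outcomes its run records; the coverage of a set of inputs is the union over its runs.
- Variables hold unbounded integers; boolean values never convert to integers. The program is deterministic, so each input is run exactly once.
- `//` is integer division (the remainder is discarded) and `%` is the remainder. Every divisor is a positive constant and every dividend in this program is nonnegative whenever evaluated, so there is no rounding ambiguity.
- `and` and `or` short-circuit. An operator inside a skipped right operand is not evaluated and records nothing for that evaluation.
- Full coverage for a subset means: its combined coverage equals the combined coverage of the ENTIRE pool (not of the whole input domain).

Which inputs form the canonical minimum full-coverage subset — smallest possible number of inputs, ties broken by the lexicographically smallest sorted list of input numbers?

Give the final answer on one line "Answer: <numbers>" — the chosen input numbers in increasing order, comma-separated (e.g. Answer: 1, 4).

run #1 (v=8, y=2) runs B2->S, B1->T, B5->T, B7->E, B6->T; records B1=T, B2=S, B5=T, B6=T, B7=E
run #2 (v=6, y=1) runs B2->S, B1->T, B5->T, B7->E, B6->T; records B1=T, B2=S, B5=T, B6=T, B7=E
run #3 (v=4, y=3) runs B2->S, B1->T, B5->F, B7->E, B6->T; records B1=T, B2=S, B5=F, B6=T, B7=E
run #4 (v=3, y=1) runs B2->S, B1->T, B5->T, B7->E, B6->T; records B1=T, B2=S, B5=T, B6=T, B7=E
run #5 (v=5, y=4) runs B2->E, B3->E, B1->F, B4->F, B5->F, B7->E, B6->T; records B1=F, B2=E, B3=E, B4=F, B5=F, B6=T, B7=E
run #6 (v=4, y=1) runs B2->S, B1->T, B5->T, B7->E, B6->T; records B1=T, B2=S, B5=T, B6=T, B7=E
run #7 (v=5, y=3) runs B2->S, B1->T, B5->F, B7->E, B6->T; records B1=T, B2=S, B5=F, B6=T, B7=E
run #8 (v=5, y=1) runs B2->S, B1->T, B5->T, B7->E, B6->T; records B1=T, B2=S, B5=T, B6=T, B7=E
run #9 (v=5, y=5) runs B2->E, B3->E, B1->F, B4->T, B5->F, B7->E, B6->T; records B1=F, B2=E, B3=E, B4=T, B5=F, B6=T, B7=E
the full pool covers 11 outcomes: B1=T, B1=F, B2=S, B2=E, B3=E, B4=T, B4=F, B5=T, B5=F, B6=T, B7=E
every size-1 subset falls short of the 11 outcomes (best: 7/11)
every size-2 subset falls short of the 11 outcomes (best: 10/11)
at size 3, {1, 5, 9} reaches all 11 outcomes; every lexicographically earlier size-3 subset fails

Answer: 1, 5, 9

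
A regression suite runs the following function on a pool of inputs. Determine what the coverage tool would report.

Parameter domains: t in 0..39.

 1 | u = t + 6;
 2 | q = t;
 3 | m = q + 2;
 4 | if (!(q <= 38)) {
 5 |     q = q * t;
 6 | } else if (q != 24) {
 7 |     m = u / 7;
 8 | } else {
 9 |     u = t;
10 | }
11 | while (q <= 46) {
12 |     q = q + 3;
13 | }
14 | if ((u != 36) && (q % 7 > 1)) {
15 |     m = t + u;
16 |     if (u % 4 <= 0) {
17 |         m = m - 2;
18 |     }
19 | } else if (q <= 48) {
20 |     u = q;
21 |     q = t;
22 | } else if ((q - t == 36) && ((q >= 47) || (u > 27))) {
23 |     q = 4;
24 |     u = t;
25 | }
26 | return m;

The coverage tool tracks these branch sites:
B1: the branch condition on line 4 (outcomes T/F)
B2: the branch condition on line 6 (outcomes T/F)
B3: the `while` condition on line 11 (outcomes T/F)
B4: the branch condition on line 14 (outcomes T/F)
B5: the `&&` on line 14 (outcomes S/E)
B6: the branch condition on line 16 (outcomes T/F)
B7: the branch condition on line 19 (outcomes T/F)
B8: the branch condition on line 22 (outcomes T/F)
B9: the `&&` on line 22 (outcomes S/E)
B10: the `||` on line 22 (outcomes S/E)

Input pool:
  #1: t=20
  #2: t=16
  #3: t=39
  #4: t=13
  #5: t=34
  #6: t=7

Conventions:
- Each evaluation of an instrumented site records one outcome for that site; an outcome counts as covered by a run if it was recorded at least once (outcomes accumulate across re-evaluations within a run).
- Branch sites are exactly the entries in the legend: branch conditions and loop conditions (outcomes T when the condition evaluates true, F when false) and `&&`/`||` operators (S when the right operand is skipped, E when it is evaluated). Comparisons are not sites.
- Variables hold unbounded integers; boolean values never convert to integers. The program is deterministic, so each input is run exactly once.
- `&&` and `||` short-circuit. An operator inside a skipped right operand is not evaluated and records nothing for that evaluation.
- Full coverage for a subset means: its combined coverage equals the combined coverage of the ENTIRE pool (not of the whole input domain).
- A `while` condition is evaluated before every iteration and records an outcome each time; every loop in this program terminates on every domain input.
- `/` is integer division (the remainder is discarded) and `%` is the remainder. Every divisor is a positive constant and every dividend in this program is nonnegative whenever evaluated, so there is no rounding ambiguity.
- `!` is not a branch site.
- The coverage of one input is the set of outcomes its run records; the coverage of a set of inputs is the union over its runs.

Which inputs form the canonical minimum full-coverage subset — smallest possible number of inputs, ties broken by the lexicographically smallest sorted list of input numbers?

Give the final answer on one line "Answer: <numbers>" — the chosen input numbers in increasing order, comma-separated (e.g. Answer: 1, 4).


input #1 (t=20): events B1->F, B2->T, B3->T, B3->T, B3->T, B3->T, B3->T, B3->T, B3->T, B3->T, B3->T, B3->F, B5->E, B4->T, ...; covers B1=F, B2=T, B3=T, B3=F, B4=T, B5=E, B6=F
input #2 (t=16): events B1->F, B2->T, B3->T, B3->T, B3->T, B3->T, B3->T, B3->T, B3->T, B3->T, B3->T, B3->T, B3->T, B3->F, ...; covers B1=F, B2=T, B3=T, B3=F, B4=F, B5=E, B7=F, B8=F, B9=S
input #3 (t=39): events B1->T, B3->F, B5->E, B4->T, B6->F; covers B1=T, B3=F, B4=T, B5=E, B6=F
input #4 (t=13): events B1->F, B2->T, B3->T, B3->T, B3->T, B3->T, B3->T, B3->T, B3->T, B3->T, B3->T, B3->T, B3->T, B3->T, ...; covers B1=F, B2=T, B3=T, B3=F, B4=F, B5=E, B7=F, B8=T, B9=E, B10=S
input #5 (t=34): events B1->F, B2->T, B3->T, B3->T, B3->T, B3->T, B3->T, B3->F, B5->E, B4->F, B7->F, B9->S, B8->F; covers B1=F, B2=T, B3=T, B3=F, B4=F, B5=E, B7=F, B8=F, B9=S
input #6 (t=7): events B1->F, B2->T, B3->T, B3->T, B3->T, B3->T, B3->T, B3->T, B3->T, B3->T, B3->T, B3->T, B3->T, B3->T, ...; covers B1=F, B2=T, B3=T, B3=F, B4=F, B5=E, B7=F, B8=F, B9=S
the full pool covers 15 outcomes: B1=T, B1=F, B2=T, B3=T, B3=F, B4=T, B4=F, B5=E, B6=F, B7=F, B8=T, B8=F, B9=S, B9=E, B10=S
every size-1 subset falls short of the 15 outcomes (best: 10/15)
every size-2 subset falls short of the 15 outcomes (best: 13/15)
size 3: inputs {2, 3, 4} cover all 15 outcomes, and no lexicographically smaller subset of this size does
Answer: 2, 3, 4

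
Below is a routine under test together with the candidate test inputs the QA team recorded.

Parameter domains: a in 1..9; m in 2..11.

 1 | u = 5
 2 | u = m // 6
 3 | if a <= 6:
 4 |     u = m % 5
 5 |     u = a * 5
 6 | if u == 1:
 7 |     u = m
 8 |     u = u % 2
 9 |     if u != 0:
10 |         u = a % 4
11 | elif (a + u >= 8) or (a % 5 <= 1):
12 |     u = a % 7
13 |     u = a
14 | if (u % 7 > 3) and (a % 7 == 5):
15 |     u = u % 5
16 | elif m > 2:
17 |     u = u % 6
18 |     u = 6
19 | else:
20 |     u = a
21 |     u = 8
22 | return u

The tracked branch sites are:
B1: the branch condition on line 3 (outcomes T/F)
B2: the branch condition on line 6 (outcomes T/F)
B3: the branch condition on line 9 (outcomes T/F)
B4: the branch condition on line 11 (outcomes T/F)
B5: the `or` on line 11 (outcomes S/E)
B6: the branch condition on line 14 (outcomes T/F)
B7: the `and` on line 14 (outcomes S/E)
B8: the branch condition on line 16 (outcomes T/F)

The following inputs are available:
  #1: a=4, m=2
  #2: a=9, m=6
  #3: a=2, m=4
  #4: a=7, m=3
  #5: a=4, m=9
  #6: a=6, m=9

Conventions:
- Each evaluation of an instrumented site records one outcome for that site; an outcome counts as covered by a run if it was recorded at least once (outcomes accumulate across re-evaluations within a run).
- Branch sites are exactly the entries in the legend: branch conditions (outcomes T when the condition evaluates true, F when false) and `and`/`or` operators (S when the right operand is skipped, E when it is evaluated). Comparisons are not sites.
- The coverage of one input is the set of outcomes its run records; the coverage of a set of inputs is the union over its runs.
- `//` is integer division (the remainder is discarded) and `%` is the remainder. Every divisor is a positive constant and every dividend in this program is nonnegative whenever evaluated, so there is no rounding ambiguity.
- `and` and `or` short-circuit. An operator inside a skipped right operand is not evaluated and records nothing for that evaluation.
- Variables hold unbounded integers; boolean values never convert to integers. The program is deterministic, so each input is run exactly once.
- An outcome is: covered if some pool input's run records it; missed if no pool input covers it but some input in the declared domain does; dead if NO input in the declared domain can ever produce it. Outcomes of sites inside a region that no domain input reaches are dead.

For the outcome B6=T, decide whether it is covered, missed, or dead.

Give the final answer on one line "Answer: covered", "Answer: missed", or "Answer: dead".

no pool input records B6=T
but domain input (a=5, m=2) does record it -> reachable, so missed

Answer: missed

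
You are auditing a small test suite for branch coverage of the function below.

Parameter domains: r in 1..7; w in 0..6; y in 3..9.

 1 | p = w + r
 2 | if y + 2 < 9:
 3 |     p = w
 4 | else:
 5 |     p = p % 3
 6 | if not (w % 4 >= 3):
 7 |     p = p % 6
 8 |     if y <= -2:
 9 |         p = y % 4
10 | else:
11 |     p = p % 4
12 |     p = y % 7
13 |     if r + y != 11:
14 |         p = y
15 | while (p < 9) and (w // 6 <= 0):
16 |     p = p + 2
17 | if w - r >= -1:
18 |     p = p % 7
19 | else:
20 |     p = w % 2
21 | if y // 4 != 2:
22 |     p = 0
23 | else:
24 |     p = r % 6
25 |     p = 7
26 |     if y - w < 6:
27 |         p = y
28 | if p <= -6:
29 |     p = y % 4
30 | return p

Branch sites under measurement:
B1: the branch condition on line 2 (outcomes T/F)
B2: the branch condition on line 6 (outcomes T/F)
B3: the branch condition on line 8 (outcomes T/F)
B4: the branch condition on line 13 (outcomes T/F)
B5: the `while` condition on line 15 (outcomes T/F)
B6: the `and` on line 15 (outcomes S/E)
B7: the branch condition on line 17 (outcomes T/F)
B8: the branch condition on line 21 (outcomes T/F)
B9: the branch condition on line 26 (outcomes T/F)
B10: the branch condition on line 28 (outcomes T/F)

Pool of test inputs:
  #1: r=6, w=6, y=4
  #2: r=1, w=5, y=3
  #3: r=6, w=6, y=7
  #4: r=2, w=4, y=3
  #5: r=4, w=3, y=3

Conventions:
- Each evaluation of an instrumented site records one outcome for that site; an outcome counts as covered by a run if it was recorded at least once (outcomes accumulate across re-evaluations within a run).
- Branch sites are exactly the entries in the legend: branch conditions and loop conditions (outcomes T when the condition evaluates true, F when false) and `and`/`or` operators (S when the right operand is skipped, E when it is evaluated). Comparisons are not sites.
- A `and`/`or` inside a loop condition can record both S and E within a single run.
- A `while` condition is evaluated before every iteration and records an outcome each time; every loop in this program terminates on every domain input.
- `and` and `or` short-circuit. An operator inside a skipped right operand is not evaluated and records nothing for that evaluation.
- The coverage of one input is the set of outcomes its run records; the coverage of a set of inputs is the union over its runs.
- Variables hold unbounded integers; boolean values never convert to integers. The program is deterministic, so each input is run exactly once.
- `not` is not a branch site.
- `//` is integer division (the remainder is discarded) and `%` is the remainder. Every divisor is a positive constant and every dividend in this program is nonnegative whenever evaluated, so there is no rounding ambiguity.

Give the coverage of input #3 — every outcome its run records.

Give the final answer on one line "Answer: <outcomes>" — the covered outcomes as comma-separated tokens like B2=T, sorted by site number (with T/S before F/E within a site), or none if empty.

Event log for input #3 (r=6, w=6, y=7):
  B1->F, B2->T, B3->F, B6->E, B5->F, B7->T, B8->T, B10->F
distinct outcomes covered: B1=F, B2=T, B3=F, B5=F, B6=E, B7=T, B8=T, B10=F

Answer: B1=F, B2=T, B3=F, B5=F, B6=E, B7=T, B8=T, B10=F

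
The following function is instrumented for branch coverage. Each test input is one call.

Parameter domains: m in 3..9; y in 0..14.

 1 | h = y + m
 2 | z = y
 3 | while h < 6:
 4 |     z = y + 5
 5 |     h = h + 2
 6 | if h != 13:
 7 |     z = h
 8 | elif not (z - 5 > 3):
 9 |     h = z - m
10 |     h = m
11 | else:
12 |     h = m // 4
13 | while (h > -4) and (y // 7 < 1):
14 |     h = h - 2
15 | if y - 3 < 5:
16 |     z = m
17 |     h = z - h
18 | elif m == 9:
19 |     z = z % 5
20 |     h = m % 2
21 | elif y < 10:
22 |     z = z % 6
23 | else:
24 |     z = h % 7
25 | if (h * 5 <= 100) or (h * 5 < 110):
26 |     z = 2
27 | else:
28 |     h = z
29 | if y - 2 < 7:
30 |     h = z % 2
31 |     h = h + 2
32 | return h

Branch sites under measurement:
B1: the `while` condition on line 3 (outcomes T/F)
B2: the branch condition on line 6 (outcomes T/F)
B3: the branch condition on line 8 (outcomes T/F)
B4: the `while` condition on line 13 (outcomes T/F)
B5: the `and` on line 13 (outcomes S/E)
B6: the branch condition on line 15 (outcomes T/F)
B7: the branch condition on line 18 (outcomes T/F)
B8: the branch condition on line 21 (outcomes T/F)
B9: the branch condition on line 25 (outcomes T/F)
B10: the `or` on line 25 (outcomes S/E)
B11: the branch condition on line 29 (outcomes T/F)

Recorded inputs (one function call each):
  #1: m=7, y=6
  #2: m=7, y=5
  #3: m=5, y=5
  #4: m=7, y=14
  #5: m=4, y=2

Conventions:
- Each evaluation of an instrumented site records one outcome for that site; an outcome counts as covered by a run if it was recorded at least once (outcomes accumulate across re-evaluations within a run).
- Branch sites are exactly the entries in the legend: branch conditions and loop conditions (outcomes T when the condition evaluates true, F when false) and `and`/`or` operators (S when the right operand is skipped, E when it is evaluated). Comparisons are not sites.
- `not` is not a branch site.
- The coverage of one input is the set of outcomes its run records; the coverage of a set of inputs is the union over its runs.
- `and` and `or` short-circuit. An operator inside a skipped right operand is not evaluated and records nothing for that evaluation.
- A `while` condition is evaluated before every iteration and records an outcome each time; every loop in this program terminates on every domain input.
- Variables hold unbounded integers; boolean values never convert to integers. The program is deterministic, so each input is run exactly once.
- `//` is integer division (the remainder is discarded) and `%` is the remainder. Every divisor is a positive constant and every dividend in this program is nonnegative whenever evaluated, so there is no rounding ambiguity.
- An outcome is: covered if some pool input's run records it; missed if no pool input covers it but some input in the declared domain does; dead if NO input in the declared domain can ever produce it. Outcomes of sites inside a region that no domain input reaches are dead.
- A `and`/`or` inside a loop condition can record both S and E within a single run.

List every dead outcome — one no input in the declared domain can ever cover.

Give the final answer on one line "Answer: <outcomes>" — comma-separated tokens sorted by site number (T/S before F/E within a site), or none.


checking every outcome against all 105 domain inputs:
  reachable outcomes have witnesses, e.g. B1=T (e.g. m=3, y=0), B1=F (e.g. m=3, y=0), B2=T (e.g. m=3, y=0), B2=F (e.g. m=3, y=10)
Answer: none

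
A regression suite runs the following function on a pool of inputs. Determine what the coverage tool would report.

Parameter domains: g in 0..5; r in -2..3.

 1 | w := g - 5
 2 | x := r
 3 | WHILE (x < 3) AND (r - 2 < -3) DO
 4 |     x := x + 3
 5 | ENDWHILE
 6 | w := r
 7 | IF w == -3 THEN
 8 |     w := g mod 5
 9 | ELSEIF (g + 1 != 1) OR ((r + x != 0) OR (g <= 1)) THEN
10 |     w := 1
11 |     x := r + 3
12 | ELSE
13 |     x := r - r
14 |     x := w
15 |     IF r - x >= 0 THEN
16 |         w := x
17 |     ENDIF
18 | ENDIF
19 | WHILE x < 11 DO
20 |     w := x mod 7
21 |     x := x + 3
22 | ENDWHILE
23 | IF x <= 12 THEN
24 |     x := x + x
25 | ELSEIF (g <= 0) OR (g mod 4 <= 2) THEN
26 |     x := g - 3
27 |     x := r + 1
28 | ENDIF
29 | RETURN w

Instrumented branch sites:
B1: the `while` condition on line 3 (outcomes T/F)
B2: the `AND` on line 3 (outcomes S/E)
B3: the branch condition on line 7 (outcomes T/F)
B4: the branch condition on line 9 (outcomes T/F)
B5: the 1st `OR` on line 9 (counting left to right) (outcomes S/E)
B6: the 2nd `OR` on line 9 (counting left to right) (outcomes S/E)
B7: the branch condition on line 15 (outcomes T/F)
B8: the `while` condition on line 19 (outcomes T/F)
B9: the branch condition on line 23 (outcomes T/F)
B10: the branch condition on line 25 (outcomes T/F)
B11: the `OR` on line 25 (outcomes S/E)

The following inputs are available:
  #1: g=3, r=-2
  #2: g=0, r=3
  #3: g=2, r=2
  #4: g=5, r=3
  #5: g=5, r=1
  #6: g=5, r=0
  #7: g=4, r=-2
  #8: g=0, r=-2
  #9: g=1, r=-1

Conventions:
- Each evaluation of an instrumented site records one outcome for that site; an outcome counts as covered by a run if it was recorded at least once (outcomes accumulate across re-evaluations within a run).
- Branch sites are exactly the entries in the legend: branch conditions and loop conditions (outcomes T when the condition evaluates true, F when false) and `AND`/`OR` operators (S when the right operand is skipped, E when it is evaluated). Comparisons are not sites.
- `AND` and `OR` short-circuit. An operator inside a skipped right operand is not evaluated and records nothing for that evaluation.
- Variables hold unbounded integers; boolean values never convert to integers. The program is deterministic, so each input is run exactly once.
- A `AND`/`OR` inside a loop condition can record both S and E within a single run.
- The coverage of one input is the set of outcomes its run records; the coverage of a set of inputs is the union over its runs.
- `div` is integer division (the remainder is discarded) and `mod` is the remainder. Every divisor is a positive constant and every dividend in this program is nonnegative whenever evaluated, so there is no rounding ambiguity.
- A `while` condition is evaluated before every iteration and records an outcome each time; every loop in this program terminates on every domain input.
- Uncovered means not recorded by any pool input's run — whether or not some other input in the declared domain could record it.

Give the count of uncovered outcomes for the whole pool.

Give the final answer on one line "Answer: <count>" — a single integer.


test 1 (g=3, r=-2) fires B2->E, B1->T, B2->E, B1->T, B2->S, B1->F, B3->F, B5->S, B4->T, B8->T, B8->T, B8->T, B8->T, B8->F, ...; hits B1=T, B1=F, B2=S, B2=E, B3=F, B4=T, B5=S, B8=T, B8=F, B9=F, B10=F, B11=E
test 2 (g=0, r=3) fires B2->S, B1->F, B3->F, B5->E, B6->S, B4->T, B8->T, B8->T, B8->F, B9->T; hits B1=F, B2=S, B3=F, B4=T, B5=E, B6=S, B8=T, B8=F, B9=T
test 3 (g=2, r=2) fires B2->E, B1->F, B3->F, B5->S, B4->T, B8->T, B8->T, B8->F, B9->T; hits B1=F, B2=E, B3=F, B4=T, B5=S, B8=T, B8=F, B9=T
test 4 (g=5, r=3) fires B2->S, B1->F, B3->F, B5->S, B4->T, B8->T, B8->T, B8->F, B9->T; hits B1=F, B2=S, B3=F, B4=T, B5=S, B8=T, B8=F, B9=T
test 5 (g=5, r=1) fires B2->E, B1->F, B3->F, B5->S, B4->T, B8->T, B8->T, B8->T, B8->F, B9->F, B11->E, B10->T; hits B1=F, B2=E, B3=F, B4=T, B5=S, B8=T, B8=F, B9=F, B10=T, B11=E
test 6 (g=5, r=0) fires B2->E, B1->F, B3->F, B5->S, B4->T, B8->T, B8->T, B8->T, B8->F, B9->T; hits B1=F, B2=E, B3=F, B4=T, B5=S, B8=T, B8=F, B9=T
test 7 (g=4, r=-2) fires B2->E, B1->T, B2->E, B1->T, B2->S, B1->F, B3->F, B5->S, B4->T, B8->T, B8->T, B8->T, B8->T, B8->F, ...; hits B1=T, B1=F, B2=S, B2=E, B3=F, B4=T, B5=S, B8=T, B8=F, B9=F, B10=T, B11=E
test 8 (g=0, r=-2) fires B2->E, B1->T, B2->E, B1->T, B2->S, B1->F, B3->F, B5->E, B6->S, B4->T, B8->T, B8->T, B8->T, B8->T, ...; hits B1=T, B1=F, B2=S, B2=E, B3=F, B4=T, B5=E, B6=S, B8=T, B8=F, B9=F, B10=T, B11=S
test 9 (g=1, r=-1) fires B2->E, B1->F, B3->F, B5->S, B4->T, B8->T, B8->T, B8->T, B8->F, B9->T; hits B1=F, B2=E, B3=F, B4=T, B5=S, B8=T, B8=F, B9=T
union over the pool: B1=T, B1=F, B2=S, B2=E, B3=F, B4=T, B5=S, B5=E, B6=S, B8=T, B8=F, B9=T, B9=F, B10=T, B10=F, B11=S, B11=E
uncovered (5 of 22): B3=T, B4=F, B6=E, B7=T, B7=F
Answer: 5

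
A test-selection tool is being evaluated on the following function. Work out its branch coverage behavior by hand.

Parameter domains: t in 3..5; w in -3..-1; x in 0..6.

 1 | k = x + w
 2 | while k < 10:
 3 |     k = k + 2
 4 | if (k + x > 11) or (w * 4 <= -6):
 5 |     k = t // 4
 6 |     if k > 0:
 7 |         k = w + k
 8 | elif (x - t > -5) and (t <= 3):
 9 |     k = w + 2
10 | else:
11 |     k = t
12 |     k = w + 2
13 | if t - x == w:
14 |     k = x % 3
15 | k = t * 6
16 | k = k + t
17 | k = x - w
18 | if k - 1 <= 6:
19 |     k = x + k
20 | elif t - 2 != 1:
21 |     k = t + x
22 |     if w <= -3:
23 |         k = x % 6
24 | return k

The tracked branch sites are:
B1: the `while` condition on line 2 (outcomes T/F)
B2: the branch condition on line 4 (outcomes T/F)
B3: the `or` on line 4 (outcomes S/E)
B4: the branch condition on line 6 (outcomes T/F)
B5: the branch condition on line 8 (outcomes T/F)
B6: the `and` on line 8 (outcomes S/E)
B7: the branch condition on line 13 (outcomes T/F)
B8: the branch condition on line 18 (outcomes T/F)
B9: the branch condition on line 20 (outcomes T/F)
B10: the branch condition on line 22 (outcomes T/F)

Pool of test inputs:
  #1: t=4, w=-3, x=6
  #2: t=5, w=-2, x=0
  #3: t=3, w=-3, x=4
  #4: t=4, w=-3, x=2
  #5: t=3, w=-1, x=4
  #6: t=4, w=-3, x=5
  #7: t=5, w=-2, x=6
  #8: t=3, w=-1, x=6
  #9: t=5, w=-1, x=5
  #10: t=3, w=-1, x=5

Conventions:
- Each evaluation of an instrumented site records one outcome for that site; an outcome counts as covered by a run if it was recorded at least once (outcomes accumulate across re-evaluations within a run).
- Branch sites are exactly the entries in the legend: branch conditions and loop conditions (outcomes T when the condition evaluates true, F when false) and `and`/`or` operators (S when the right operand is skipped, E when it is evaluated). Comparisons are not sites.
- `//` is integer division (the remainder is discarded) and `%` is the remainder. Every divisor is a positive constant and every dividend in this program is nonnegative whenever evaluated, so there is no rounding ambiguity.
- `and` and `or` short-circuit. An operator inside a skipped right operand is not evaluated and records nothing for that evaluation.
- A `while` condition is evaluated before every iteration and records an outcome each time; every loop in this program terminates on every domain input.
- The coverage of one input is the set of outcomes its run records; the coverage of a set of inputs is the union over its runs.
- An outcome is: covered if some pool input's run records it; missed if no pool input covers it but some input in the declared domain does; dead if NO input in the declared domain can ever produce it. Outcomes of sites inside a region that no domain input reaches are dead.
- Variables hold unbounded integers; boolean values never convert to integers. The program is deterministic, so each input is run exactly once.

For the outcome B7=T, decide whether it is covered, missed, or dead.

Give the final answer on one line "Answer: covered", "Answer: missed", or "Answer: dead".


B7=T is recorded by pool input(s) 5 -> covered
Answer: covered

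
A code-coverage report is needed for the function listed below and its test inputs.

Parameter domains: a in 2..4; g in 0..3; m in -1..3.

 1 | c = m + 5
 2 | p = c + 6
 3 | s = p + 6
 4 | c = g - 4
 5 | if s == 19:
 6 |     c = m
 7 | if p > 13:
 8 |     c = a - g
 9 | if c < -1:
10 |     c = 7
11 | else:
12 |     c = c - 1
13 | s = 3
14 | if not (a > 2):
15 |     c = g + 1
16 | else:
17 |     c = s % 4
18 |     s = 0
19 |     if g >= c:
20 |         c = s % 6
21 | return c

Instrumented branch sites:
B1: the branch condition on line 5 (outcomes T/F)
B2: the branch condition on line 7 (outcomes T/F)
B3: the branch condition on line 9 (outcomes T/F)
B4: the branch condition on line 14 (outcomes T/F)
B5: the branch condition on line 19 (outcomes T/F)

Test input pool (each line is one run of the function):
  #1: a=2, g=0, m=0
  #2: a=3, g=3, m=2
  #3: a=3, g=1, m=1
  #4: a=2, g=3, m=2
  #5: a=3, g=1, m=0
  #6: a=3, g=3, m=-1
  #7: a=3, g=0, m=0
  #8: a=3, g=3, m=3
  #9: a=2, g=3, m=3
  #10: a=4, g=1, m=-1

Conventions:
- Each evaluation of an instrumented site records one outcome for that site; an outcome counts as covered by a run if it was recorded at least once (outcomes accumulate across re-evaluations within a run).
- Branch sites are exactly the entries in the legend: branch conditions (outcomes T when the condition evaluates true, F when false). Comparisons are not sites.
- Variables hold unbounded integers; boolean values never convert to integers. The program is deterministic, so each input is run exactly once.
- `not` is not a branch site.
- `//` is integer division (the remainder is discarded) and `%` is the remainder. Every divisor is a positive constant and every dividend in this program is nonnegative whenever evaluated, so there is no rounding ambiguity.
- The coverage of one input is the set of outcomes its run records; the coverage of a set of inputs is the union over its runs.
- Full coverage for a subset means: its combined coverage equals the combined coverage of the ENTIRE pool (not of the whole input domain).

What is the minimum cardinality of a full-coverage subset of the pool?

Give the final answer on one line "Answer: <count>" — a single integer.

#1 (a=2, g=0, m=0) -> B1->F, B2->F, B3->T, B4->T; covered: B1=F, B2=F, B3=T, B4=T
#2 (a=3, g=3, m=2) -> B1->T, B2->F, B3->F, B4->F, B5->T; covered: B1=T, B2=F, B3=F, B4=F, B5=T
#3 (a=3, g=1, m=1) -> B1->F, B2->F, B3->T, B4->F, B5->F; covered: B1=F, B2=F, B3=T, B4=F, B5=F
#4 (a=2, g=3, m=2) -> B1->T, B2->F, B3->F, B4->T; covered: B1=T, B2=F, B3=F, B4=T
#5 (a=3, g=1, m=0) -> B1->F, B2->F, B3->T, B4->F, B5->F; covered: B1=F, B2=F, B3=T, B4=F, B5=F
#6 (a=3, g=3, m=-1) -> B1->F, B2->F, B3->F, B4->F, B5->T; covered: B1=F, B2=F, B3=F, B4=F, B5=T
#7 (a=3, g=0, m=0) -> B1->F, B2->F, B3->T, B4->F, B5->F; covered: B1=F, B2=F, B3=T, B4=F, B5=F
#8 (a=3, g=3, m=3) -> B1->F, B2->T, B3->F, B4->F, B5->T; covered: B1=F, B2=T, B3=F, B4=F, B5=T
#9 (a=2, g=3, m=3) -> B1->F, B2->T, B3->F, B4->T; covered: B1=F, B2=T, B3=F, B4=T
#10 (a=4, g=1, m=-1) -> B1->F, B2->F, B3->T, B4->F, B5->F; covered: B1=F, B2=F, B3=T, B4=F, B5=F
pool-wide coverage (10 outcomes): B1=T, B1=F, B2=T, B2=F, B3=T, B3=F, B4=T, B4=F, B5=T, B5=F
every size-1 subset falls short of the 10 outcomes (best: 5/10)
every size-2 subset falls short of the 10 outcomes (best: 8/10)
size 3: inputs {2, 3, 9} cover all 10 outcomes, and no lexicographically smaller subset of this size does

Answer: 3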